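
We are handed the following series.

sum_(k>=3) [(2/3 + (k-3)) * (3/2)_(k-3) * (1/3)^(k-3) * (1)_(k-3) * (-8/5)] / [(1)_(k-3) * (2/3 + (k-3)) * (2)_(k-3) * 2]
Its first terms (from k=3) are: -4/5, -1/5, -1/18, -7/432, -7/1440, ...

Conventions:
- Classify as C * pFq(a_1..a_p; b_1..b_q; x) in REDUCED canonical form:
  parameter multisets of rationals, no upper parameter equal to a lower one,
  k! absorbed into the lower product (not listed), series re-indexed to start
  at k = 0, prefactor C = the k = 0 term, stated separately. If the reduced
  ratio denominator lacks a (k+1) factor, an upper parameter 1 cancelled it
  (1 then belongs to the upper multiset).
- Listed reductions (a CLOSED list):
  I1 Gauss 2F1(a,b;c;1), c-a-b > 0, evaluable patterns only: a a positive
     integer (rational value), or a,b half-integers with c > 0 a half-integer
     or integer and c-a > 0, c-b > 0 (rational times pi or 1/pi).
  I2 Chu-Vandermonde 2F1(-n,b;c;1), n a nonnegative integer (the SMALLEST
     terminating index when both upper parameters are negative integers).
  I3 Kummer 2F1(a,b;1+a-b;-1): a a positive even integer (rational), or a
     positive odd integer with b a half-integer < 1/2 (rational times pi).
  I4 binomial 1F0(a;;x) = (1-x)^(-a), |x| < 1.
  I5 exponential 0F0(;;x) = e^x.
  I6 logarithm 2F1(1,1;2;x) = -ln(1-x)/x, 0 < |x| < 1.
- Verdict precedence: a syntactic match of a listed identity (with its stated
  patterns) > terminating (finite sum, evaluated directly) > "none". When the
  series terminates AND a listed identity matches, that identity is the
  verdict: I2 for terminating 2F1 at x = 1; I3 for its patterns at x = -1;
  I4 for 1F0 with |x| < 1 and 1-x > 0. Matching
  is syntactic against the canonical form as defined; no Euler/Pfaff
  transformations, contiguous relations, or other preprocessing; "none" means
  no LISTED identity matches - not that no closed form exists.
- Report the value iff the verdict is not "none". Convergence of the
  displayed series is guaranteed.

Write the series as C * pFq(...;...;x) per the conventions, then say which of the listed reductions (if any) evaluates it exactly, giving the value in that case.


The tell: with t_0 = -4/5, (1)_k (prefactor -4/5) is k! itself.
Step ratio: r(k) = (1/3) * (k+1) (k+3/2) / [(k+2) (k+1)] - rational in k. x = (1/3); t_0 = -4/5; negate the roots.

Prefactor -4/5, argument 1/3: 2F1 with upper {1, 3/2} over lower {2}. Verdict: none (x = 1/3): each listed identity misses the multisets {1, 3/2} ; {2}.


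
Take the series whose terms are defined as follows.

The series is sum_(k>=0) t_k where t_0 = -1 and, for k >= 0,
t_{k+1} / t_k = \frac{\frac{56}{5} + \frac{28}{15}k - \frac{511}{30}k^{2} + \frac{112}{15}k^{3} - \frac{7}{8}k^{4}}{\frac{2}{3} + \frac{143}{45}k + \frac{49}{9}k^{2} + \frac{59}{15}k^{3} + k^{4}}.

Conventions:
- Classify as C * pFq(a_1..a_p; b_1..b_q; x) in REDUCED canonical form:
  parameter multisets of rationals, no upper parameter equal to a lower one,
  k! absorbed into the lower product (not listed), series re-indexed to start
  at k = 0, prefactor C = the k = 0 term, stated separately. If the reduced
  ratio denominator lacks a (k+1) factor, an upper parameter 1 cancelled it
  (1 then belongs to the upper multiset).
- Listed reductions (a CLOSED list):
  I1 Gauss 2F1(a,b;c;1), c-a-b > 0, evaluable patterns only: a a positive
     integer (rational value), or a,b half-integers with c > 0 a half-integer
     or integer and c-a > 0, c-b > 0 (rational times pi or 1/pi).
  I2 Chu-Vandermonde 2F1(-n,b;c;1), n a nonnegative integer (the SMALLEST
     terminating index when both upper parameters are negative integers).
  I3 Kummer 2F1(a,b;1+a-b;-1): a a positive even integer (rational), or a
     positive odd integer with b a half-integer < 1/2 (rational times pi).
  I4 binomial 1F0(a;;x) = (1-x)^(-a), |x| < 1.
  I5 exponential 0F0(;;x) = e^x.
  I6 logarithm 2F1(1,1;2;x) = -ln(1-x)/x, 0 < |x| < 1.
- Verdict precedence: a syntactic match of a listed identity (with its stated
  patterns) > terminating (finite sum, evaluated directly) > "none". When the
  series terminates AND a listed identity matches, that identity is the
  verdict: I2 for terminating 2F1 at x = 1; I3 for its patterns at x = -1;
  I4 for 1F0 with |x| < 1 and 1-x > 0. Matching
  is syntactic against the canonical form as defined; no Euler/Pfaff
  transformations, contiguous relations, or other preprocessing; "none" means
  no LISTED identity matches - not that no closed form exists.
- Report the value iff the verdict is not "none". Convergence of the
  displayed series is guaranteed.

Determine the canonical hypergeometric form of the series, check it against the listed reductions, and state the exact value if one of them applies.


The series (x = -\frac{7}{8}) is 3F2: upper {-4, -4, -\frac{6}{5}}, lower {\frac{3}{5}, \frac{5}{3}}, prefactor -1. Verdict: terminating. With -4 upstairs the series is a 5-term polynomial sum; evaluated term by term. Its exact value is -\frac{241370581}{11714560}.

Structural cue: t_0 being -1, the ratio is unreduced: k + 2/3 divides both sides (C = -1).
Step ratio: r(k) = -\frac{7}{8} * (k-4) (k-4) (k-\frac{6}{5}) / [(k+\frac{3}{5}) (k+\frac{5}{3}) (k+1)] ; factor over Q: parameters, x = -\frac{7}{8}, and C = -1.


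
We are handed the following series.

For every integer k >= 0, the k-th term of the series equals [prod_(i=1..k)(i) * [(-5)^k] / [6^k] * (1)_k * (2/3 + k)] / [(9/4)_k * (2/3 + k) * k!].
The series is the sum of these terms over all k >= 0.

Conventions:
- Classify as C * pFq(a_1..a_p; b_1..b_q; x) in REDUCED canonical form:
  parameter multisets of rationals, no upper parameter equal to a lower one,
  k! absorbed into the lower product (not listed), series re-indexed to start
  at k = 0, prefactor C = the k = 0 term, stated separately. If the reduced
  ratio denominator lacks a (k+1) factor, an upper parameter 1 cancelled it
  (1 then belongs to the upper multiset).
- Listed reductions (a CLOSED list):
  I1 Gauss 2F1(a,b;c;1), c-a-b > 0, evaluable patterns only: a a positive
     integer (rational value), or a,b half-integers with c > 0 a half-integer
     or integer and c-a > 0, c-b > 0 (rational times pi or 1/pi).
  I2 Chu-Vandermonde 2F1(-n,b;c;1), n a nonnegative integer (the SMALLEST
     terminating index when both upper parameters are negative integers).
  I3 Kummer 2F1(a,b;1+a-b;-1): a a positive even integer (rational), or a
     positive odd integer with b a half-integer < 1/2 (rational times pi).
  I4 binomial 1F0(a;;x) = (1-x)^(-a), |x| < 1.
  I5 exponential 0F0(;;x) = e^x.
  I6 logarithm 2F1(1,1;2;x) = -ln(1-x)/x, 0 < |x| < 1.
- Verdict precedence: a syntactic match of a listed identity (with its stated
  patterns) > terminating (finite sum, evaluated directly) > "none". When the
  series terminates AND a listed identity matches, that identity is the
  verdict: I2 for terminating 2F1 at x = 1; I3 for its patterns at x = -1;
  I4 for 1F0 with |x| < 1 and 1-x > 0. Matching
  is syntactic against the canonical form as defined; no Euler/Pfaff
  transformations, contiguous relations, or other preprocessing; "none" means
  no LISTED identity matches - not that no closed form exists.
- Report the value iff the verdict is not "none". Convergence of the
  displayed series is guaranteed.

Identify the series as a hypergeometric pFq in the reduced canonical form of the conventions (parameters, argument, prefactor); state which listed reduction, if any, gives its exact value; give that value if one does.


Canonical form: C = 1 times 2F1 with upper {1, 1}, lower {9/4}, x = -5/6. Verdict: none. Every listed pattern misses the 2F1 form at -5/6, upper {1, 1}.

Structural cue: with t_0 = 1, the factor k + 2/3 cancels (top and bottom), leaving C = 1.
Step ratio: r(k) = (-5/6) * (k+1) (k+1) / [(k+9/4) (k+1)] - rational; roots negated = parameters, x = (-5/6), C = 1.


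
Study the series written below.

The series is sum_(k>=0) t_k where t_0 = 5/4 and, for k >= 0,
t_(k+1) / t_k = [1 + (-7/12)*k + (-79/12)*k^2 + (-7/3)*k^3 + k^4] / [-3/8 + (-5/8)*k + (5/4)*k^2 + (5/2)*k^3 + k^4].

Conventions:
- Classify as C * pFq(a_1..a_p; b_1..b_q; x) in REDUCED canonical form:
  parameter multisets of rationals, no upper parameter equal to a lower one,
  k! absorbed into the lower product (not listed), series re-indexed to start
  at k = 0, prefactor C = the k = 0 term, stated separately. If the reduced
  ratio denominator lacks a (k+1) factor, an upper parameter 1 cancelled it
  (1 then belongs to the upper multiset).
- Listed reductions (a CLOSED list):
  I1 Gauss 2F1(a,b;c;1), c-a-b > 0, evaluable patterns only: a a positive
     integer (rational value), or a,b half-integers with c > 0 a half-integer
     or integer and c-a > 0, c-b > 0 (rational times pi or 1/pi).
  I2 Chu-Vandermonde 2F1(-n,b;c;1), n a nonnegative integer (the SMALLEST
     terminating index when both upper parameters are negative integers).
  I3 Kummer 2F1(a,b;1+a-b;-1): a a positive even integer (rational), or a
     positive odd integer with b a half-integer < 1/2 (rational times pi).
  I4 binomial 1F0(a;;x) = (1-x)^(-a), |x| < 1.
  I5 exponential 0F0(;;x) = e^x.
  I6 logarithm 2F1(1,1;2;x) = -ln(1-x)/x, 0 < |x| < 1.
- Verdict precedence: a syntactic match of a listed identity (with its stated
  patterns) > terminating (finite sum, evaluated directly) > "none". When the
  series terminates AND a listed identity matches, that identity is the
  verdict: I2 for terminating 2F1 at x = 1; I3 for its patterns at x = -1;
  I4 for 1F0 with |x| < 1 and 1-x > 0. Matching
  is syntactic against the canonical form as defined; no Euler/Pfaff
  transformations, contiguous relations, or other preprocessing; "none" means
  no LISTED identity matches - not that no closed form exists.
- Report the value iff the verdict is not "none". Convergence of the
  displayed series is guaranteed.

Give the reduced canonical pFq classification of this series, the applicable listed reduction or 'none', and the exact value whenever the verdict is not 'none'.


Canonical form: C = 5/4 times 2F1 with upper {-4, -1/3}, lower {-1/2}, x = 1. Verdict: Chu-Vandermonde (I2) applies (terminating 2F1 at x = 1 with n = 4, b = -1/3, c = -1/2). Hence: 935/972.

Key step: x = 1 and the expanded ratio factors over Q; C = 5/4, roots give parameters.
Adjacent-term ratio: r(k) = 1 * (k-4) (k-1/3) / [(k-1/2) (k+1)] - rational in k, leading ratio 1; with t_0 = 5/4, classification follows.


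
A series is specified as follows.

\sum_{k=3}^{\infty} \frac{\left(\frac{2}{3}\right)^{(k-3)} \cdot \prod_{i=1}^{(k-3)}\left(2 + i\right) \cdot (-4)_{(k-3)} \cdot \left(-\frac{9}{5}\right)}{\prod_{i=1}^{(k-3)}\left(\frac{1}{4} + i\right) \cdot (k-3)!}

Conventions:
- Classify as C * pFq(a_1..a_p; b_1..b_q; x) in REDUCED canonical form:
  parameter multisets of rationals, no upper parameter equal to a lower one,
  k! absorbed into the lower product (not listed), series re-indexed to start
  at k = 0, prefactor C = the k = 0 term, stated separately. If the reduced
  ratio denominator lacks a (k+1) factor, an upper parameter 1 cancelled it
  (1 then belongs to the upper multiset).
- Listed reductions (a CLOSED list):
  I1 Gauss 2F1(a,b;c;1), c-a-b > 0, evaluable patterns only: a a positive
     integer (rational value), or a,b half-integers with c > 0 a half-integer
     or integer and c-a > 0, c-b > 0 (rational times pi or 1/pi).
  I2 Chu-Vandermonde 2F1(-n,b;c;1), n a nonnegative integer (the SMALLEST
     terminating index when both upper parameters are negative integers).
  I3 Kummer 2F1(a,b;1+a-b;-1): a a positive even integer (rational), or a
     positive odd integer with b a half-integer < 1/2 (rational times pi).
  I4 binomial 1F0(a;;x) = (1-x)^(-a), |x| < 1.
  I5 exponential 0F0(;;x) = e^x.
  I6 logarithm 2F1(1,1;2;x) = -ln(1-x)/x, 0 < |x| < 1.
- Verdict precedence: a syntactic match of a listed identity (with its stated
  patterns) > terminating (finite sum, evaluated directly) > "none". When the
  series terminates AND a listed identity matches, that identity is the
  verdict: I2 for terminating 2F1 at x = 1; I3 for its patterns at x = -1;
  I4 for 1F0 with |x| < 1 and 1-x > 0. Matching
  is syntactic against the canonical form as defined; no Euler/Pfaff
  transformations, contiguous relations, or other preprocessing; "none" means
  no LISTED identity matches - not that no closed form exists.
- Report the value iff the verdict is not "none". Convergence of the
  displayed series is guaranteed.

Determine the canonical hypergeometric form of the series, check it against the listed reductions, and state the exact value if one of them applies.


At argument \frac{2}{3}: a 2F1 with upper {-4, 3}, lower {\frac{5}{4}}, scaled by C = -\frac{9}{5}. Verdict: terminating - upper parameter -4 makes this a finite sum (last index 4), evaluated exactly. Value: -\frac{197}{3825}.

Key observation: x = \frac{2}{3} and the running product (prefactor -9/5) telescopes to a rising factorial.
Adjacent-term ratio: r(k) = \frac{2}{3} * (k-4) (k+3) / [(k+\frac{5}{4}) (k+1)] - rational in k. x = \frac{2}{3}; t_0 = -\frac{9}{5}; negate the roots.


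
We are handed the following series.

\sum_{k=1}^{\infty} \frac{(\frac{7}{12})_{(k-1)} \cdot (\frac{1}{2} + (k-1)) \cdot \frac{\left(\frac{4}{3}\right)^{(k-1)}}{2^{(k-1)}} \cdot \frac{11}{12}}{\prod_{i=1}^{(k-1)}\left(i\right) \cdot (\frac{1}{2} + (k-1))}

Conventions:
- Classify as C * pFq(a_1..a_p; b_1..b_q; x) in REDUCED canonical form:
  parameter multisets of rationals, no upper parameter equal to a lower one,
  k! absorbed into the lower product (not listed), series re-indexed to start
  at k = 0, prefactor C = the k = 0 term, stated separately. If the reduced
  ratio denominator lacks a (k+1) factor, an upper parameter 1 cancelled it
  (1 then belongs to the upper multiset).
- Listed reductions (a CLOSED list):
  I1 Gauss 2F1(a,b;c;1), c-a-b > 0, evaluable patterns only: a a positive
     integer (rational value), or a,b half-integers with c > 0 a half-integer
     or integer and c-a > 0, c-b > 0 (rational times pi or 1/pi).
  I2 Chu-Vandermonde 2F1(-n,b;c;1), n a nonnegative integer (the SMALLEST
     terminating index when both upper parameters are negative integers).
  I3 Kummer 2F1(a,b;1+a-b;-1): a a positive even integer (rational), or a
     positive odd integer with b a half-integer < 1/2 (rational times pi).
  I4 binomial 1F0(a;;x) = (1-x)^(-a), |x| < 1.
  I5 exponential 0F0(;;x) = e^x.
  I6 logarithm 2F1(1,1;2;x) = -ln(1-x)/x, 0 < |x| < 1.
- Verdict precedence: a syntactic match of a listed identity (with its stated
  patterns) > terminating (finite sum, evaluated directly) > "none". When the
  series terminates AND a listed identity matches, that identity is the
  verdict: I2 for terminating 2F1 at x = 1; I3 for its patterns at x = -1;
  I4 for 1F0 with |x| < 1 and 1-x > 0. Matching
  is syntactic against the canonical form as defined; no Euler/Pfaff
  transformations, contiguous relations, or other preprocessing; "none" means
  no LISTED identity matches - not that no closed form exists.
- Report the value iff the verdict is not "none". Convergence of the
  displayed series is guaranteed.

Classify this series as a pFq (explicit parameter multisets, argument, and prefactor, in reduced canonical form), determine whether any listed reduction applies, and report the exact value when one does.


Reduced: x = \frac{2}{3}, 1F0, upper = {\frac{7}{12}}, lower = {-}, C = \frac{11}{12}. Verdict (x = \frac{2}{3}): the I4 binomial reduction applies (the 1F0 binomial series: exponent -7/12, x = \frac{2}{3}). Hence: \frac{11}{12} \cdot \left(\frac{1}{3}\right)^{-\frac{7}{12}}.

Key observation: x = \frac{2}{3} and the two k-th powers (C = 11/12) combine into one argument.
Ratio: r(k) = \frac{2}{3} * (k+\frac{7}{12}) / [(k+1)] ; factor over Q: parameters, x = \frac{2}{3}, and C = \frac{11}{12}.


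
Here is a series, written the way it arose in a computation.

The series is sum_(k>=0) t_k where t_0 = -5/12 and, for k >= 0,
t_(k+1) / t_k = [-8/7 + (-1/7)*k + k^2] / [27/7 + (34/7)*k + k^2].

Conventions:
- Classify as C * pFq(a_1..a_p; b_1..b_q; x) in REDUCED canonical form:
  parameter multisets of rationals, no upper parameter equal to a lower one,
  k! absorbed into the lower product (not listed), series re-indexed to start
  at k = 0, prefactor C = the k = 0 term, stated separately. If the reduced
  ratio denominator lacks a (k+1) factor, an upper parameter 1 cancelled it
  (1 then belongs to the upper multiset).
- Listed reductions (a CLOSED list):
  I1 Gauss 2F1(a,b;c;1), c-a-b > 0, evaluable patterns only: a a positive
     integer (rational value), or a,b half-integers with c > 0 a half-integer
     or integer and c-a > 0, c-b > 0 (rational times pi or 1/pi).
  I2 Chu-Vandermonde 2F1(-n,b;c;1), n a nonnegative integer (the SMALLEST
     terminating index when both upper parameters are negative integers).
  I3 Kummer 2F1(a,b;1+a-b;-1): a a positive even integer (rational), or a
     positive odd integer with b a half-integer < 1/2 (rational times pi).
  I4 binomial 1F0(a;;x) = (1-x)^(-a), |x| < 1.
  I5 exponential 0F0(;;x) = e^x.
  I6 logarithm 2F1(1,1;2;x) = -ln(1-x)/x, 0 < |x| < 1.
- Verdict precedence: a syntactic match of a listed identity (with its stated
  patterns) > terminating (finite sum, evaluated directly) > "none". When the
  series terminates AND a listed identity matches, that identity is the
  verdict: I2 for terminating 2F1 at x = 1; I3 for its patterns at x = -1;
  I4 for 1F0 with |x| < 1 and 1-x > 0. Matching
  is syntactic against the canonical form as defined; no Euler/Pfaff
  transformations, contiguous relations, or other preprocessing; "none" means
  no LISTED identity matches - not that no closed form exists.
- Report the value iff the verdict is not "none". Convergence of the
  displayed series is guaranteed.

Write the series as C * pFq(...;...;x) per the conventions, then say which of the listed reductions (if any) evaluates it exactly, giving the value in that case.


Canonical form: C = -5/12 times 2F1 with upper {-8/7, 1}, lower {27/7}, x = 1. Verdict: the Gauss summation I1 applies (x = 1: the Gamma ratio telescopes since c-a-b = 4 > 0 and a = 1 in Z>0). Sum: -25/84.

First insight: t_0 = -5/12 here, and the expanded ratio factors over Q; C = -5/12, roots give parameters.
Step ratio: r(k) = 1 * (k-8/7) (k+1) / [(k+27/7) (k+1)] - rational in k. x = 1; t_0 = -5/12; negate the roots.


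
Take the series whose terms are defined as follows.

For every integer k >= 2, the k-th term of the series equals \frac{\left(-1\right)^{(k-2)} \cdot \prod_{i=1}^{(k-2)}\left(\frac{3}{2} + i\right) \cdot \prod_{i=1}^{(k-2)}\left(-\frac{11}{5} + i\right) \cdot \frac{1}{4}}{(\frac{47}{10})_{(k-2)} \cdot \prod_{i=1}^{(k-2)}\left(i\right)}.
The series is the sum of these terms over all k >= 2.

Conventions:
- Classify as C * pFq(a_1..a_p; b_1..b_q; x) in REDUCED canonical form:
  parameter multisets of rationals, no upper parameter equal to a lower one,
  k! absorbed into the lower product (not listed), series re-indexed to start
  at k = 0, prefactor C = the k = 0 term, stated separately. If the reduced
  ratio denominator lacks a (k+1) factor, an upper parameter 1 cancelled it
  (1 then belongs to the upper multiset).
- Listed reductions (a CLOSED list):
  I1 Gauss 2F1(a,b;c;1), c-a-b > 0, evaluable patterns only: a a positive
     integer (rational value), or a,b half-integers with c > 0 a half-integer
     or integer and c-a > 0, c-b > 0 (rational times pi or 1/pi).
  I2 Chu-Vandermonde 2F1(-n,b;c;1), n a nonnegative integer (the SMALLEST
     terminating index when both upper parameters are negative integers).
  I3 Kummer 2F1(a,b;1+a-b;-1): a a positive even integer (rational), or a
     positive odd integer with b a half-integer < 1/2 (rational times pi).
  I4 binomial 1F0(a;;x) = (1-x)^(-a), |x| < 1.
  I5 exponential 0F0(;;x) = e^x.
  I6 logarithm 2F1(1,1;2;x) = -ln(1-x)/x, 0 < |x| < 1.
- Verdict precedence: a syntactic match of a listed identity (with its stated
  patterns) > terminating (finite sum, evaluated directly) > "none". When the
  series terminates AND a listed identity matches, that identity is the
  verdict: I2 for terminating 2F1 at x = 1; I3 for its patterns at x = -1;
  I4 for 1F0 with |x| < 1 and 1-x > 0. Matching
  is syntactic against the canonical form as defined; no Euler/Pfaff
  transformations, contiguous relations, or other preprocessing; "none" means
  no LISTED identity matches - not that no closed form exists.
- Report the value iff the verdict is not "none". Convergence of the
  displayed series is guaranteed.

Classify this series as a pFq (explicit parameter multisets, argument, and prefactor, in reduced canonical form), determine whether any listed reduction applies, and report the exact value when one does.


x = -1 here; the reduced form reads 2F1, upper {-\frac{6}{5}, \frac{5}{2}}, lower {\frac{47}{10}}, C = \frac{1}{4}. Verdict: none. Every listed pattern misses the 2F1 form at -1, upper {-\frac{6}{5}, \frac{5}{2}}.

Key step: t_0 being \frac{1}{4}, the running product (C = 1/4) telescopes to a rising factorial.
Consecutive-term ratio: r(k) = -1 * (k-\frac{6}{5}) (k+\frac{5}{2}) / [(k+\frac{47}{10}) (k+1)] - poly over poly, x = -1 from leading terms; C = \frac{1}{4} at k = 0.


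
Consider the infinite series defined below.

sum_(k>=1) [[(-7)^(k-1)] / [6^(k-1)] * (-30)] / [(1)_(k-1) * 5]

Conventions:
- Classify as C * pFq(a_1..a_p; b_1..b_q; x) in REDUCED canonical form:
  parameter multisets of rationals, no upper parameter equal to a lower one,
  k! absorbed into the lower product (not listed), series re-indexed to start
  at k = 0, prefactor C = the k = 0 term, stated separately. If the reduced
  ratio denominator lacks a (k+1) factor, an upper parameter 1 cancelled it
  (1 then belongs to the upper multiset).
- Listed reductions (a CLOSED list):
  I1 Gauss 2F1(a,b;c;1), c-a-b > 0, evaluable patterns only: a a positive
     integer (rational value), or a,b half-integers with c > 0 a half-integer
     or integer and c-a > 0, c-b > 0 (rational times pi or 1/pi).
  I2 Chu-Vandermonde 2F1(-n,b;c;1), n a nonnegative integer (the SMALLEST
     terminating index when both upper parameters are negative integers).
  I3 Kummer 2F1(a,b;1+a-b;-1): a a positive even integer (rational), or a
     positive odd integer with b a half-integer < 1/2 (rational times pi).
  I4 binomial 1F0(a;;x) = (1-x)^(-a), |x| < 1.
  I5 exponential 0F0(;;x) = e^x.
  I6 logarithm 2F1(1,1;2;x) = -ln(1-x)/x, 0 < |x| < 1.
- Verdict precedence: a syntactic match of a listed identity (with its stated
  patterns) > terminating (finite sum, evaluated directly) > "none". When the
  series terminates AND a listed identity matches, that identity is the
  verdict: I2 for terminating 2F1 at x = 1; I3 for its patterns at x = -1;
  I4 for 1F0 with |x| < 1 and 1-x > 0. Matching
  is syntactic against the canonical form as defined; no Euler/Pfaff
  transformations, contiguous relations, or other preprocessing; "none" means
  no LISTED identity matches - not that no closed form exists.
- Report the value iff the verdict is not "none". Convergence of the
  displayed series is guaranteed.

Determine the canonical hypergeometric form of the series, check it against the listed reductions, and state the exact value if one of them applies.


x = -7/6 here; the reduced form reads 0F0, upper {-}, lower {-}, C = -6. Verdict: the I5 exponential reduction applies (the 0F0 exponential series at x = -7/6). Exact value: (-6) * e^(-7/6).

First insight: t_0 being -6, the constant factors (C = -6, x = -7/6) combine into one prefactor.
Adjacent-term ratio: r(k) = (-7/6) * 1 / [(k+1)] ; factor over Q: parameters, x = (-7/6), and C = -6.


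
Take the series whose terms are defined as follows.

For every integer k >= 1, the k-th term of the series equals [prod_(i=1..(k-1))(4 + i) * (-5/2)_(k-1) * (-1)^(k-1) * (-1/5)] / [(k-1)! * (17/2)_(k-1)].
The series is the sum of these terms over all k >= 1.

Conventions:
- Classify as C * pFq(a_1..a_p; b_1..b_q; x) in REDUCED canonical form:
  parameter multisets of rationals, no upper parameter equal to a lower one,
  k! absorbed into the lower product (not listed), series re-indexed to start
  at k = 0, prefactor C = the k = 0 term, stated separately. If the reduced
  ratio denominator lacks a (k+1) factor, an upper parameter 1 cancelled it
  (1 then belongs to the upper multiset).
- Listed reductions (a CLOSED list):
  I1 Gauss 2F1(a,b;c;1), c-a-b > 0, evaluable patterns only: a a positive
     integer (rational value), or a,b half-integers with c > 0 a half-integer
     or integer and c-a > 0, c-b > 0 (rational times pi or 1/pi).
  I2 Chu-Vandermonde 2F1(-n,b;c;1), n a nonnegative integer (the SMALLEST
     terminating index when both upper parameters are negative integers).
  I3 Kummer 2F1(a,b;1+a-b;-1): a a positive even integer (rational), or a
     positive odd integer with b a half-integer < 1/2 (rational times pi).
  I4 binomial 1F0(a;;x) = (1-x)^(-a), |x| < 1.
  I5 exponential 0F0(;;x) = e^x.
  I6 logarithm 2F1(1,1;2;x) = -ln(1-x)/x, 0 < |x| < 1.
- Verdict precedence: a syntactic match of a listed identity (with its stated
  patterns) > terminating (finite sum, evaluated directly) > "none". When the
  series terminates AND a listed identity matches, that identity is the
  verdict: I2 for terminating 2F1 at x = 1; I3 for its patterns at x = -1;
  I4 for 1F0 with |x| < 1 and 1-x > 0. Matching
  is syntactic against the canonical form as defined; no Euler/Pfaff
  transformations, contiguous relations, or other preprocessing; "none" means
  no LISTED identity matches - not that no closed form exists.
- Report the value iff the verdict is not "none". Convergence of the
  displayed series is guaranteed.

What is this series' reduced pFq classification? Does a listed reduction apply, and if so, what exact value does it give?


Classification (C = -1/5): 2F1 with upper {-5/2, 5}, lower {17/2}, argument x = -1. Verdict: Kummer's theorem (I3) applies (x = -1; c = 17/2 equals 1+a-b for upper {-5/2, 5}: listed pattern). Value: (-27027/131072) * pi.

First insight: x = (-1) and the running product (C = -1/5, x = -1) telescopes to a rising factorial.
Term ratio: r(k) = (-1) * (k-5/2) (k+5) / [(k+17/2) (k+1)] - rational in k. x = (-1); t_0 = -1/5; negate the roots.


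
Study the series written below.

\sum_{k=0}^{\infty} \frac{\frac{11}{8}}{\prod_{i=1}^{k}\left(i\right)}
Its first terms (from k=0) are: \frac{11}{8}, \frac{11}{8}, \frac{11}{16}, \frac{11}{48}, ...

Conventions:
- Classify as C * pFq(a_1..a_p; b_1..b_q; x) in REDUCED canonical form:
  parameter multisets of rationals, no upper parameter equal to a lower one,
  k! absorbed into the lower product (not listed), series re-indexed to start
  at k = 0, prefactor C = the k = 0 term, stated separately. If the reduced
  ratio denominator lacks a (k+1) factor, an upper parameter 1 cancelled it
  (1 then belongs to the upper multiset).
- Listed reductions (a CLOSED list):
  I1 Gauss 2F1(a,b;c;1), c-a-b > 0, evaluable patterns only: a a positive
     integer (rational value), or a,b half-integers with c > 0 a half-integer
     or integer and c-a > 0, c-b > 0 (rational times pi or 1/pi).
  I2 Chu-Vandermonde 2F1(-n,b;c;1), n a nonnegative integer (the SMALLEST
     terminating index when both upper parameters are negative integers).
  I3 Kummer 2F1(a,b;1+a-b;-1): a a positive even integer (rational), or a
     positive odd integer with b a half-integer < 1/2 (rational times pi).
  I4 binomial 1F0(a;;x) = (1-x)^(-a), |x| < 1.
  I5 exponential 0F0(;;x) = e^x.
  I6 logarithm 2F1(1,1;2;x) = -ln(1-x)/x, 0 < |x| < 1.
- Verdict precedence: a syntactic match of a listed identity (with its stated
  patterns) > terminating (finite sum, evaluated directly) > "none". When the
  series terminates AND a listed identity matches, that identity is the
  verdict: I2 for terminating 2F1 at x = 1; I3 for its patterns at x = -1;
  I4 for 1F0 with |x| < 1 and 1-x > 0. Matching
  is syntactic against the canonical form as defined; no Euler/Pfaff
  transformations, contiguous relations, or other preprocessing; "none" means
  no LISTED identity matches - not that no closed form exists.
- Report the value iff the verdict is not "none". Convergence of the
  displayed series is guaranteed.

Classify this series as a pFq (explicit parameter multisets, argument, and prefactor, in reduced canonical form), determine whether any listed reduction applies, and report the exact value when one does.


Prefactor \frac{11}{8}, argument 1: 0F0 with upper {-} over lower {-}. Verdict: this is exponential (I5) (the 0F0 exponential series at x = 1). Sum: \frac{11}{8} \cdot e^{1}.

First insight: x = 1 and the product of the first k integers (C = 11/8) is k!.
Consecutive-term ratio: r(k) = 1 * 1 / [(k+1)] - poly over poly, x = 1 from leading terms; C = \frac{11}{8} at k = 0.


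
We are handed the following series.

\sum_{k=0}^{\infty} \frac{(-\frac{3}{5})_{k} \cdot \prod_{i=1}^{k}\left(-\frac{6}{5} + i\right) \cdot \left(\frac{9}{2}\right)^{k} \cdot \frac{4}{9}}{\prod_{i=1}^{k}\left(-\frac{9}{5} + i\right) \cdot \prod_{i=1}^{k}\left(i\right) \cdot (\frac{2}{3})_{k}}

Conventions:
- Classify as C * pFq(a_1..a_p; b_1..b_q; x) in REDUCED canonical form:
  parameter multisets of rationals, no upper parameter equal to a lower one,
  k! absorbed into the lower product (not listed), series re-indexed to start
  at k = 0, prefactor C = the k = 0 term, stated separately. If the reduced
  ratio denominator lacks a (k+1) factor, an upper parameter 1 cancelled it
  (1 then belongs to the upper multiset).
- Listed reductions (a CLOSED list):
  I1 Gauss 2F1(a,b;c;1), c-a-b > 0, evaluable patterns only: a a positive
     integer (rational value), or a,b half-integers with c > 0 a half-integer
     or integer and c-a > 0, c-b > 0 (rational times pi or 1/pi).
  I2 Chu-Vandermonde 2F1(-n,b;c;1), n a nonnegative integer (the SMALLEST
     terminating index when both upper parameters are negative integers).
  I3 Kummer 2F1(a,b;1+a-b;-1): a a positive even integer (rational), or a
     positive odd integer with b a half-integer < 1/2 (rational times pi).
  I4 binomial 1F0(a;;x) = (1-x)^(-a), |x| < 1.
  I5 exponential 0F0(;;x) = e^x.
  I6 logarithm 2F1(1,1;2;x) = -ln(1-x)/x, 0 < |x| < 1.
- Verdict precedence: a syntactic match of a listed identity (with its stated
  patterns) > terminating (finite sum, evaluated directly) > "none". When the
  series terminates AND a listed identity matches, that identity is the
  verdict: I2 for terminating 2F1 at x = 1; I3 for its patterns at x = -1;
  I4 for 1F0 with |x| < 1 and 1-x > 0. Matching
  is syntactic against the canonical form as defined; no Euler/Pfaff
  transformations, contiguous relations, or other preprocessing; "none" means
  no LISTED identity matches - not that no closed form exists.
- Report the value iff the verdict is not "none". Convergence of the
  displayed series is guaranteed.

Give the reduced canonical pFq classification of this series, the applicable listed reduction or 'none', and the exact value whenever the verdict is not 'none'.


This is \frac{4}{9} * 2F2(-\frac{3}{5}, -\frac{1}{5}; -\frac{4}{5}, \frac{2}{3}; \frac{9}{2}) in reduced canonical form. Verdict: none. Every listed pattern misses the 2F2 form at \frac{9}{2}, upper {-\frac{3}{5}, -\frac{1}{5}}.

Key step: from the first term \frac{4}{9}: the running product (C = 4/9, x = 9/2) telescopes to a rising factorial.
Term ratio: r(k) = \frac{9}{2} * (k-\frac{3}{5}) (k-\frac{1}{5}) / [(k-\frac{4}{5}) (k+\frac{2}{3}) (k+1)] - poly over poly, x = \frac{9}{2} from leading terms; C = \frac{4}{9} at k = 0.


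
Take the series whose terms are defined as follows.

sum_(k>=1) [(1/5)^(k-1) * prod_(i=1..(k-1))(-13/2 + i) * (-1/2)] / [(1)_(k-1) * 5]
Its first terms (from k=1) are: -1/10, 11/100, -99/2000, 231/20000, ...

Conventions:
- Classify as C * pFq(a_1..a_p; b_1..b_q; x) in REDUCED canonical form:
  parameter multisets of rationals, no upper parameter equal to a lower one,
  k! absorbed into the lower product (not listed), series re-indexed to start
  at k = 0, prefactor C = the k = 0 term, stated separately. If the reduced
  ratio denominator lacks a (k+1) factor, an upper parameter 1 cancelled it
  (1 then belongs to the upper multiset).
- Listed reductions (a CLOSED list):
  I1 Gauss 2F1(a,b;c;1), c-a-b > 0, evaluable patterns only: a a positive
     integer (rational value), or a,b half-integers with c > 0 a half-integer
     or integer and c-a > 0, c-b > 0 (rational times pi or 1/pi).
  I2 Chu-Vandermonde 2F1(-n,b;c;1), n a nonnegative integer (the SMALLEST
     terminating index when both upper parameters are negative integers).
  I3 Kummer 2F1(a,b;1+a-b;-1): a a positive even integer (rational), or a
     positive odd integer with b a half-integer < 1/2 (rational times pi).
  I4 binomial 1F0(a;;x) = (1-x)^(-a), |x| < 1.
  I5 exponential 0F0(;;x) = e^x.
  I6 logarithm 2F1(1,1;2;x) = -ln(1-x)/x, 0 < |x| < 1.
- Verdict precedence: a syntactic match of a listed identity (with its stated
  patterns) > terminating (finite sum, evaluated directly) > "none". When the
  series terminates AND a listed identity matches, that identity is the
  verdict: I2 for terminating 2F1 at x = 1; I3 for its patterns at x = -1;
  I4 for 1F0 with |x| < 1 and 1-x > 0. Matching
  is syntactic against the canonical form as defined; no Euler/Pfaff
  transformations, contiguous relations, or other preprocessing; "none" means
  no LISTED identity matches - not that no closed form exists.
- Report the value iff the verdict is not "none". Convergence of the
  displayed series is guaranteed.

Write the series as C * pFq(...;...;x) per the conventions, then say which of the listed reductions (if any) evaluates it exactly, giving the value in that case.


Key step: t_0 = -1/10 here, and (1)_k (C = -1/10, x = 1/5) is k! itself.
Ratio: r(k) = (1/5) * (k-11/2) / [(k+1)] - rational; roots negated = parameters, x = (1/5), C = -1/10.

Canonical form: C = -1/10 times 1F0 with upper {-11/2}, lower {-}, x = 1/5. Verdict: the binomial series (I4) matches (the 1F0 binomial series: exponent 11/2, x = 1/5). Value: (-1/10) * (4/5)^(11/2).


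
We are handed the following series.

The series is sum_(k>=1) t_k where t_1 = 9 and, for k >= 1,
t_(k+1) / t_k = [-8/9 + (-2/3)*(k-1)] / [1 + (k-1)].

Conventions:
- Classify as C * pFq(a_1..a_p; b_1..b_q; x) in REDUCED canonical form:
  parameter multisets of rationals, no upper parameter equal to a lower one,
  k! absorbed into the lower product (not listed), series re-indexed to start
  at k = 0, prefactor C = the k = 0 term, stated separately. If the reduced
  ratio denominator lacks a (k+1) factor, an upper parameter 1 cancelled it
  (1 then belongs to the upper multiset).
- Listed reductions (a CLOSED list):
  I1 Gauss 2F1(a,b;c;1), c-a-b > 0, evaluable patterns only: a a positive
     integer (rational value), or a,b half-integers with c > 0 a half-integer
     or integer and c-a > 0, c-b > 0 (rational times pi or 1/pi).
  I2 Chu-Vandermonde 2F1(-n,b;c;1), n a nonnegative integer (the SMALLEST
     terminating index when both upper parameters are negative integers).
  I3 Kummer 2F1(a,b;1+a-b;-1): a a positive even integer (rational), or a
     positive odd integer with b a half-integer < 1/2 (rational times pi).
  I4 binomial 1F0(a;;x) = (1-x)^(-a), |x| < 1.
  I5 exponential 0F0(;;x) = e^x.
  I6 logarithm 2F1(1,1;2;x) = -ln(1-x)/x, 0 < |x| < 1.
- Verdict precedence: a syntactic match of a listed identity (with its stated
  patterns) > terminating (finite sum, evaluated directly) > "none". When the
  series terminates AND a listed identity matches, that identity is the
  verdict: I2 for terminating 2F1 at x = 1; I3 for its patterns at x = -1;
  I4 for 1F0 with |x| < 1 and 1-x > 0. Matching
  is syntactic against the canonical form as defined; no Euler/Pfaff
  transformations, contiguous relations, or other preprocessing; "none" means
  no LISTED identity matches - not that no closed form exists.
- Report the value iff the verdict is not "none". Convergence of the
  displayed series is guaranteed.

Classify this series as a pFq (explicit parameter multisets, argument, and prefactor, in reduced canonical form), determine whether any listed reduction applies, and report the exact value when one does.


Structural cue: from the first term 9: factor the ratio over Q (C = 9, x = -2/3): negated roots = parameters.
Term ratio: r(k) = (-2/3) * (k+4/3) / [(k+1)] ; factor over Q: parameters, x = (-2/3), and C = 9.

Reduced: x = -2/3, 1F0, upper = {4/3}, lower = {-}, C = 9. Verdict: the I4 binomial reduction applies (the 1F0 binomial series: exponent -4/3, x = -2/3). Value: 9 * (5/3)^(-4/3).


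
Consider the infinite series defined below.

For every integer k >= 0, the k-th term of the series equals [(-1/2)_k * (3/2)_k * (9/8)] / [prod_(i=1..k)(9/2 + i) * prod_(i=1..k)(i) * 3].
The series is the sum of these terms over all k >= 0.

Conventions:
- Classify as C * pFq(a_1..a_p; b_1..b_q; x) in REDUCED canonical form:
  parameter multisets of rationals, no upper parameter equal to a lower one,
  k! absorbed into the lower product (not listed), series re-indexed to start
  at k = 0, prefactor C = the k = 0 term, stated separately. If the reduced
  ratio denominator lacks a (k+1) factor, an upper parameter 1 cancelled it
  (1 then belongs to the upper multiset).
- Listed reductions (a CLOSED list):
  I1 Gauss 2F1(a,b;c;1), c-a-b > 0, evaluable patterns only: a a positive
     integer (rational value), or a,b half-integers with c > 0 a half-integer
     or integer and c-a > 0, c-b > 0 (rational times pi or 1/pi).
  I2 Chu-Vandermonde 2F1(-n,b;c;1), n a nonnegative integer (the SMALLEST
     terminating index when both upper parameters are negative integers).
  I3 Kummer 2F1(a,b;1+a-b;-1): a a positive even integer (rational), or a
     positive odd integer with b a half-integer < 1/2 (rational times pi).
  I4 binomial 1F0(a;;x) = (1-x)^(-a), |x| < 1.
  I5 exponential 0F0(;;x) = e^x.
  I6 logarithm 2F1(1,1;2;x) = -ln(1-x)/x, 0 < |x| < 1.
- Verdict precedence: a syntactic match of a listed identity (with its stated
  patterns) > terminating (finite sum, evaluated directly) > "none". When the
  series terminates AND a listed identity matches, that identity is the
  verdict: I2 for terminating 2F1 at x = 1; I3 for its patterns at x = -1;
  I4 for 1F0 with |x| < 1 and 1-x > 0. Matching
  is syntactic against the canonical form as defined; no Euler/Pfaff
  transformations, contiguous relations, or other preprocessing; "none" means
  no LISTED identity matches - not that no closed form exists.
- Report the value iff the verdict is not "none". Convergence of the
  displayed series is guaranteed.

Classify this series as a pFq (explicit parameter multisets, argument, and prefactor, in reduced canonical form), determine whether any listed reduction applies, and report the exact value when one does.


Key observation: t_0 = 3/8 here, and the lower running product (prefactor 3/8) is a rising factorial.
Term ratio: r(k) = 1 * (k-1/2) (k+3/2) / [(k+11/2) (k+1)] - rational in k. x = 1; t_0 = 3/8; negate the roots.

Prefactor 3/8, argument 1: 2F1 with upper {-1/2, 3/2} over lower {11/2}. Verdict at x = 1: Gauss (I1, half-integer pattern) matches (x = 1; upper {-1/2, 3/2} half-integers, c = 11/2 in the evaluable pattern). Its exact value is (6615/65536) * pi.


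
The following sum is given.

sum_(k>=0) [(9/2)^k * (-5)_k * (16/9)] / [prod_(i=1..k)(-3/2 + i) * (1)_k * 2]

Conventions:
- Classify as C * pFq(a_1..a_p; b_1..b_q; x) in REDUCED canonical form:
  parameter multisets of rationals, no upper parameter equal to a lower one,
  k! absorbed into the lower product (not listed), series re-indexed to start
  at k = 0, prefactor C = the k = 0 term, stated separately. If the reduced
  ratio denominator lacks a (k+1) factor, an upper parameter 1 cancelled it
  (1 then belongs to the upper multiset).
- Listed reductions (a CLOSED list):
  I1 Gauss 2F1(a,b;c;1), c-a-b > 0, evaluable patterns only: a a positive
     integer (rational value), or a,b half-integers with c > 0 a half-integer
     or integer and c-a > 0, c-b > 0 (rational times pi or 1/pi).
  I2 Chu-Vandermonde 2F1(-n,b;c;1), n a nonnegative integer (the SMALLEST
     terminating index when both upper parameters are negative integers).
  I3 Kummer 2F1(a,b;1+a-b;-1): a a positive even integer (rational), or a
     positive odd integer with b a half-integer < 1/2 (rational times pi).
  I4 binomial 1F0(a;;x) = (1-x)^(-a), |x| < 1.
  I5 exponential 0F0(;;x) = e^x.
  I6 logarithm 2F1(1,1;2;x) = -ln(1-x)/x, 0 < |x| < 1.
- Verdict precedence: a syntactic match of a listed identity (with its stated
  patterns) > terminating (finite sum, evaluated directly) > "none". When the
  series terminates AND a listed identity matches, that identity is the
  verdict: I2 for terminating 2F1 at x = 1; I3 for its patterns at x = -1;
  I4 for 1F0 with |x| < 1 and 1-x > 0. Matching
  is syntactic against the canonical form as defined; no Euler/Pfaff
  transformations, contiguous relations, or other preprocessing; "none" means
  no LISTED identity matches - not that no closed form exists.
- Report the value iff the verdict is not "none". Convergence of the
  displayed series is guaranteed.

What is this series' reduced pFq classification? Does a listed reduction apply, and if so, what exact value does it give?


Reduced: x = 9/2, 1F1, upper = {-5}, lower = {-1/2}, C = 8/9. Verdict: terminating (-5 upstairs). 6 nonzero terms in all; added directly. Exact value: 11584/315.

Key step: t_0 = 8/9 here, and the lower running product (C = 8/9, x = 9/2) is a rising factorial.
Ratio: r(k) = (9/2) * (k-5) / [(k-1/2) (k+1)] - poly over poly, x = (9/2) from leading terms; C = 8/9 at k = 0.
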